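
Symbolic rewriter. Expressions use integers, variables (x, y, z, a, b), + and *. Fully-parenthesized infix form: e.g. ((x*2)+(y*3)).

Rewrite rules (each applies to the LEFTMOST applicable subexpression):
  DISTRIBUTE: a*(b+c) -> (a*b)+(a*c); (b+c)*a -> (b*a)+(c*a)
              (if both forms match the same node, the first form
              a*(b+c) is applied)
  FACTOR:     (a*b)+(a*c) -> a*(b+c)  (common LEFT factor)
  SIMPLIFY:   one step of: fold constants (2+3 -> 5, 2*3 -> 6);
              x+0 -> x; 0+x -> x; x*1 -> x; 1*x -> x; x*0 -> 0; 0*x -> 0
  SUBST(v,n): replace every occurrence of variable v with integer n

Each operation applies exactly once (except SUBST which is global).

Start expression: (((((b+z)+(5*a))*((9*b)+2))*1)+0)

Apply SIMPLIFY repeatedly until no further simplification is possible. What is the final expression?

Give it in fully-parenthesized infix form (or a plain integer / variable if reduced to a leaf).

Answer: (((b+z)+(5*a))*((9*b)+2))

Derivation:
Start: (((((b+z)+(5*a))*((9*b)+2))*1)+0)
Step 1: at root: (((((b+z)+(5*a))*((9*b)+2))*1)+0) -> ((((b+z)+(5*a))*((9*b)+2))*1); overall: (((((b+z)+(5*a))*((9*b)+2))*1)+0) -> ((((b+z)+(5*a))*((9*b)+2))*1)
Step 2: at root: ((((b+z)+(5*a))*((9*b)+2))*1) -> (((b+z)+(5*a))*((9*b)+2)); overall: ((((b+z)+(5*a))*((9*b)+2))*1) -> (((b+z)+(5*a))*((9*b)+2))
Fixed point: (((b+z)+(5*a))*((9*b)+2))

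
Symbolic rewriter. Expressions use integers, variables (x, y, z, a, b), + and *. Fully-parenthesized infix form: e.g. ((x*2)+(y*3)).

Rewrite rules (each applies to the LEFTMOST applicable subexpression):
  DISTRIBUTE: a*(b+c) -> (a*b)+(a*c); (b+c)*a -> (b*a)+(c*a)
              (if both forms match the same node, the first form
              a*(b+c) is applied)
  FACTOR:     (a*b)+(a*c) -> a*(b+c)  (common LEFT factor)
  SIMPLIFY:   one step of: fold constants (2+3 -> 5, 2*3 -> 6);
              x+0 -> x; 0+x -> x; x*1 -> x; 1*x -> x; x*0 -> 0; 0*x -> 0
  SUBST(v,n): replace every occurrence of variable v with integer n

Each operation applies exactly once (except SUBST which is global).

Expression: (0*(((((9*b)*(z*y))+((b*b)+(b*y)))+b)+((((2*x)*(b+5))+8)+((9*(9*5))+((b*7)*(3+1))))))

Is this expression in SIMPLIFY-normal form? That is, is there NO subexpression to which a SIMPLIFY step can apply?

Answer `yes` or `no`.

Answer: no

Derivation:
Expression: (0*(((((9*b)*(z*y))+((b*b)+(b*y)))+b)+((((2*x)*(b+5))+8)+((9*(9*5))+((b*7)*(3+1))))))
Scanning for simplifiable subexpressions (pre-order)...
  at root: (0*(((((9*b)*(z*y))+((b*b)+(b*y)))+b)+((((2*x)*(b+5))+8)+((9*(9*5))+((b*7)*(3+1)))))) (SIMPLIFIABLE)
  at R: (((((9*b)*(z*y))+((b*b)+(b*y)))+b)+((((2*x)*(b+5))+8)+((9*(9*5))+((b*7)*(3+1))))) (not simplifiable)
  at RL: ((((9*b)*(z*y))+((b*b)+(b*y)))+b) (not simplifiable)
  at RLL: (((9*b)*(z*y))+((b*b)+(b*y))) (not simplifiable)
  at RLLL: ((9*b)*(z*y)) (not simplifiable)
  at RLLLL: (9*b) (not simplifiable)
  at RLLLR: (z*y) (not simplifiable)
  at RLLR: ((b*b)+(b*y)) (not simplifiable)
  at RLLRL: (b*b) (not simplifiable)
  at RLLRR: (b*y) (not simplifiable)
  at RR: ((((2*x)*(b+5))+8)+((9*(9*5))+((b*7)*(3+1)))) (not simplifiable)
  at RRL: (((2*x)*(b+5))+8) (not simplifiable)
  at RRLL: ((2*x)*(b+5)) (not simplifiable)
  at RRLLL: (2*x) (not simplifiable)
  at RRLLR: (b+5) (not simplifiable)
  at RRR: ((9*(9*5))+((b*7)*(3+1))) (not simplifiable)
  at RRRL: (9*(9*5)) (not simplifiable)
  at RRRLR: (9*5) (SIMPLIFIABLE)
  at RRRR: ((b*7)*(3+1)) (not simplifiable)
  at RRRRL: (b*7) (not simplifiable)
  at RRRRR: (3+1) (SIMPLIFIABLE)
Found simplifiable subexpr at path root: (0*(((((9*b)*(z*y))+((b*b)+(b*y)))+b)+((((2*x)*(b+5))+8)+((9*(9*5))+((b*7)*(3+1))))))
One SIMPLIFY step would give: 0
-> NOT in normal form.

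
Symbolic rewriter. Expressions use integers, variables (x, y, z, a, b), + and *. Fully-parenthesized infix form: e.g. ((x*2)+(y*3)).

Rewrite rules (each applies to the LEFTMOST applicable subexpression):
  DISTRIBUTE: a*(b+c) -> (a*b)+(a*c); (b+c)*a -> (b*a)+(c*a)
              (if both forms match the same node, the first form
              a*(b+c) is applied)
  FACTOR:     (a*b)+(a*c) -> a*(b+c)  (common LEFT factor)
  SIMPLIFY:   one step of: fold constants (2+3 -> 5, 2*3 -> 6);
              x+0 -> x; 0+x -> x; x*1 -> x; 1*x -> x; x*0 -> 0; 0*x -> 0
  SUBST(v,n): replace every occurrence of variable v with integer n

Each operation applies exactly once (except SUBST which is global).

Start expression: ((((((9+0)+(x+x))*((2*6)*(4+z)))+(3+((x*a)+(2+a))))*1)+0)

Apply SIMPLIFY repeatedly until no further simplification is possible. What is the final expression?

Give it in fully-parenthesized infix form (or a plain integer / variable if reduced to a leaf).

Answer: (((9+(x+x))*(12*(4+z)))+(3+((x*a)+(2+a))))

Derivation:
Start: ((((((9+0)+(x+x))*((2*6)*(4+z)))+(3+((x*a)+(2+a))))*1)+0)
Step 1: at root: ((((((9+0)+(x+x))*((2*6)*(4+z)))+(3+((x*a)+(2+a))))*1)+0) -> (((((9+0)+(x+x))*((2*6)*(4+z)))+(3+((x*a)+(2+a))))*1); overall: ((((((9+0)+(x+x))*((2*6)*(4+z)))+(3+((x*a)+(2+a))))*1)+0) -> (((((9+0)+(x+x))*((2*6)*(4+z)))+(3+((x*a)+(2+a))))*1)
Step 2: at root: (((((9+0)+(x+x))*((2*6)*(4+z)))+(3+((x*a)+(2+a))))*1) -> ((((9+0)+(x+x))*((2*6)*(4+z)))+(3+((x*a)+(2+a)))); overall: (((((9+0)+(x+x))*((2*6)*(4+z)))+(3+((x*a)+(2+a))))*1) -> ((((9+0)+(x+x))*((2*6)*(4+z)))+(3+((x*a)+(2+a))))
Step 3: at LLL: (9+0) -> 9; overall: ((((9+0)+(x+x))*((2*6)*(4+z)))+(3+((x*a)+(2+a)))) -> (((9+(x+x))*((2*6)*(4+z)))+(3+((x*a)+(2+a))))
Step 4: at LRL: (2*6) -> 12; overall: (((9+(x+x))*((2*6)*(4+z)))+(3+((x*a)+(2+a)))) -> (((9+(x+x))*(12*(4+z)))+(3+((x*a)+(2+a))))
Fixed point: (((9+(x+x))*(12*(4+z)))+(3+((x*a)+(2+a))))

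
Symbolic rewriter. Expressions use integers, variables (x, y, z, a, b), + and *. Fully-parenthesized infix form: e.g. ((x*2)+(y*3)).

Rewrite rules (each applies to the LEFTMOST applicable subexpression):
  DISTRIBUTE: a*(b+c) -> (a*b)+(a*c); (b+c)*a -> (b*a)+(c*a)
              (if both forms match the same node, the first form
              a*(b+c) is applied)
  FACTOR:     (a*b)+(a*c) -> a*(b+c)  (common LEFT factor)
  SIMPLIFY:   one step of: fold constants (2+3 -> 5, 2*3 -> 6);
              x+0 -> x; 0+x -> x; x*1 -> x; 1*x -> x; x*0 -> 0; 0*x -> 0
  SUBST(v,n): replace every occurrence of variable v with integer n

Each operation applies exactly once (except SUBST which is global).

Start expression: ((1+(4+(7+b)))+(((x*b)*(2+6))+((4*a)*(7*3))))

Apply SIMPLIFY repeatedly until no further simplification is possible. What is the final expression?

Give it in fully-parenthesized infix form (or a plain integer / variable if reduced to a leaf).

Start: ((1+(4+(7+b)))+(((x*b)*(2+6))+((4*a)*(7*3))))
Step 1: at RLR: (2+6) -> 8; overall: ((1+(4+(7+b)))+(((x*b)*(2+6))+((4*a)*(7*3)))) -> ((1+(4+(7+b)))+(((x*b)*8)+((4*a)*(7*3))))
Step 2: at RRR: (7*3) -> 21; overall: ((1+(4+(7+b)))+(((x*b)*8)+((4*a)*(7*3)))) -> ((1+(4+(7+b)))+(((x*b)*8)+((4*a)*21)))
Fixed point: ((1+(4+(7+b)))+(((x*b)*8)+((4*a)*21)))

Answer: ((1+(4+(7+b)))+(((x*b)*8)+((4*a)*21)))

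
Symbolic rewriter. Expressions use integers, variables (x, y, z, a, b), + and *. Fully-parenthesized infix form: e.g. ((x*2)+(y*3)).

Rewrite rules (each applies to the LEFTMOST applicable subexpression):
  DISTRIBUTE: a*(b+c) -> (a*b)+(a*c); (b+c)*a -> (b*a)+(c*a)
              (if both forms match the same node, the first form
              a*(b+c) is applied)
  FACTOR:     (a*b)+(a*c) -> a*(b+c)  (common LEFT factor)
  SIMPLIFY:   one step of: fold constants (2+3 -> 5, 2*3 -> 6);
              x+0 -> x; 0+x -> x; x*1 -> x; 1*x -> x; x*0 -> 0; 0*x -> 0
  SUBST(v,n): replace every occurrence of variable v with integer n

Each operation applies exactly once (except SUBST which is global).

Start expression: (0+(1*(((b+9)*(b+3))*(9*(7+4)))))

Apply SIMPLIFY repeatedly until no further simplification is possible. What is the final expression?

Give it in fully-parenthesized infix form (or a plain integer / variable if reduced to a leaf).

Start: (0+(1*(((b+9)*(b+3))*(9*(7+4)))))
Step 1: at root: (0+(1*(((b+9)*(b+3))*(9*(7+4))))) -> (1*(((b+9)*(b+3))*(9*(7+4)))); overall: (0+(1*(((b+9)*(b+3))*(9*(7+4))))) -> (1*(((b+9)*(b+3))*(9*(7+4))))
Step 2: at root: (1*(((b+9)*(b+3))*(9*(7+4)))) -> (((b+9)*(b+3))*(9*(7+4))); overall: (1*(((b+9)*(b+3))*(9*(7+4)))) -> (((b+9)*(b+3))*(9*(7+4)))
Step 3: at RR: (7+4) -> 11; overall: (((b+9)*(b+3))*(9*(7+4))) -> (((b+9)*(b+3))*(9*11))
Step 4: at R: (9*11) -> 99; overall: (((b+9)*(b+3))*(9*11)) -> (((b+9)*(b+3))*99)
Fixed point: (((b+9)*(b+3))*99)

Answer: (((b+9)*(b+3))*99)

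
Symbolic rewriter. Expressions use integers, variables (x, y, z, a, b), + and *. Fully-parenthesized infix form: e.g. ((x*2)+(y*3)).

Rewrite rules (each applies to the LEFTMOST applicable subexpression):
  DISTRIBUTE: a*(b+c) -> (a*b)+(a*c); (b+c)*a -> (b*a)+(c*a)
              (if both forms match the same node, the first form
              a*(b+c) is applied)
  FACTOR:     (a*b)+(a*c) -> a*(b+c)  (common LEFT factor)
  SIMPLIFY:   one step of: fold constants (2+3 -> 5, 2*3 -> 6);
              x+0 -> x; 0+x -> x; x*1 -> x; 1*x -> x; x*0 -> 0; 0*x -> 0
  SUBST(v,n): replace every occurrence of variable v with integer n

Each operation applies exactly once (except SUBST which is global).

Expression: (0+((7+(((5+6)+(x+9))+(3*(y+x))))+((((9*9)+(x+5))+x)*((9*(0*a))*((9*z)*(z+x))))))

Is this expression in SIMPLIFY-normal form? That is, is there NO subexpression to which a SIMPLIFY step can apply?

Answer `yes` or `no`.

Answer: no

Derivation:
Expression: (0+((7+(((5+6)+(x+9))+(3*(y+x))))+((((9*9)+(x+5))+x)*((9*(0*a))*((9*z)*(z+x))))))
Scanning for simplifiable subexpressions (pre-order)...
  at root: (0+((7+(((5+6)+(x+9))+(3*(y+x))))+((((9*9)+(x+5))+x)*((9*(0*a))*((9*z)*(z+x)))))) (SIMPLIFIABLE)
  at R: ((7+(((5+6)+(x+9))+(3*(y+x))))+((((9*9)+(x+5))+x)*((9*(0*a))*((9*z)*(z+x))))) (not simplifiable)
  at RL: (7+(((5+6)+(x+9))+(3*(y+x)))) (not simplifiable)
  at RLR: (((5+6)+(x+9))+(3*(y+x))) (not simplifiable)
  at RLRL: ((5+6)+(x+9)) (not simplifiable)
  at RLRLL: (5+6) (SIMPLIFIABLE)
  at RLRLR: (x+9) (not simplifiable)
  at RLRR: (3*(y+x)) (not simplifiable)
  at RLRRR: (y+x) (not simplifiable)
  at RR: ((((9*9)+(x+5))+x)*((9*(0*a))*((9*z)*(z+x)))) (not simplifiable)
  at RRL: (((9*9)+(x+5))+x) (not simplifiable)
  at RRLL: ((9*9)+(x+5)) (not simplifiable)
  at RRLLL: (9*9) (SIMPLIFIABLE)
  at RRLLR: (x+5) (not simplifiable)
  at RRR: ((9*(0*a))*((9*z)*(z+x))) (not simplifiable)
  at RRRL: (9*(0*a)) (not simplifiable)
  at RRRLR: (0*a) (SIMPLIFIABLE)
  at RRRR: ((9*z)*(z+x)) (not simplifiable)
  at RRRRL: (9*z) (not simplifiable)
  at RRRRR: (z+x) (not simplifiable)
Found simplifiable subexpr at path root: (0+((7+(((5+6)+(x+9))+(3*(y+x))))+((((9*9)+(x+5))+x)*((9*(0*a))*((9*z)*(z+x))))))
One SIMPLIFY step would give: ((7+(((5+6)+(x+9))+(3*(y+x))))+((((9*9)+(x+5))+x)*((9*(0*a))*((9*z)*(z+x)))))
-> NOT in normal form.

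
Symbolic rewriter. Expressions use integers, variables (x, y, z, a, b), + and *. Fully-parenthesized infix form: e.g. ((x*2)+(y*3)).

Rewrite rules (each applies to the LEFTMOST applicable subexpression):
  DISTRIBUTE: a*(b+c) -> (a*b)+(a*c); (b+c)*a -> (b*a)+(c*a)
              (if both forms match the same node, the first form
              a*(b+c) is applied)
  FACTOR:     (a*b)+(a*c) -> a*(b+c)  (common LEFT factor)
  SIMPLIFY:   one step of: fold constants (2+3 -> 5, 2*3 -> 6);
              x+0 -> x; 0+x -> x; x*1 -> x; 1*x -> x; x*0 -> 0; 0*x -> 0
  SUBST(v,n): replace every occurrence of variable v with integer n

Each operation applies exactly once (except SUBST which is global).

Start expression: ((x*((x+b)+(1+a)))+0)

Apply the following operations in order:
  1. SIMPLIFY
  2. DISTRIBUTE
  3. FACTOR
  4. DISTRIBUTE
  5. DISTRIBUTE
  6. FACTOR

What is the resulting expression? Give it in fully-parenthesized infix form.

Start: ((x*((x+b)+(1+a)))+0)
Apply SIMPLIFY at root (target: ((x*((x+b)+(1+a)))+0)): ((x*((x+b)+(1+a)))+0) -> (x*((x+b)+(1+a)))
Apply DISTRIBUTE at root (target: (x*((x+b)+(1+a)))): (x*((x+b)+(1+a))) -> ((x*(x+b))+(x*(1+a)))
Apply FACTOR at root (target: ((x*(x+b))+(x*(1+a)))): ((x*(x+b))+(x*(1+a))) -> (x*((x+b)+(1+a)))
Apply DISTRIBUTE at root (target: (x*((x+b)+(1+a)))): (x*((x+b)+(1+a))) -> ((x*(x+b))+(x*(1+a)))
Apply DISTRIBUTE at L (target: (x*(x+b))): ((x*(x+b))+(x*(1+a))) -> (((x*x)+(x*b))+(x*(1+a)))
Apply FACTOR at L (target: ((x*x)+(x*b))): (((x*x)+(x*b))+(x*(1+a))) -> ((x*(x+b))+(x*(1+a)))

Answer: ((x*(x+b))+(x*(1+a)))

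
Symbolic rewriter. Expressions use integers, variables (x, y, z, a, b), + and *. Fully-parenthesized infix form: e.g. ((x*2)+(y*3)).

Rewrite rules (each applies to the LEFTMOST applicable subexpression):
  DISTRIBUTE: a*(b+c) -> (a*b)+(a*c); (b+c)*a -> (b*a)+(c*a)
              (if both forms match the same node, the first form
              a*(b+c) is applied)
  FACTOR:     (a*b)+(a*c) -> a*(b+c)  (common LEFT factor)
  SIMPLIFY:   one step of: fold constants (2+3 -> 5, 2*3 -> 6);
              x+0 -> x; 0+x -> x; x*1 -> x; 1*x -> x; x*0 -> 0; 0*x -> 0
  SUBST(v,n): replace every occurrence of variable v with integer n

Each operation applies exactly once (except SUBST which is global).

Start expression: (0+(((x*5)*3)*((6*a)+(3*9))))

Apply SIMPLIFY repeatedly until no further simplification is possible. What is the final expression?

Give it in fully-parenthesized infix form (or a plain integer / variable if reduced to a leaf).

Start: (0+(((x*5)*3)*((6*a)+(3*9))))
Step 1: at root: (0+(((x*5)*3)*((6*a)+(3*9)))) -> (((x*5)*3)*((6*a)+(3*9))); overall: (0+(((x*5)*3)*((6*a)+(3*9)))) -> (((x*5)*3)*((6*a)+(3*9)))
Step 2: at RR: (3*9) -> 27; overall: (((x*5)*3)*((6*a)+(3*9))) -> (((x*5)*3)*((6*a)+27))
Fixed point: (((x*5)*3)*((6*a)+27))

Answer: (((x*5)*3)*((6*a)+27))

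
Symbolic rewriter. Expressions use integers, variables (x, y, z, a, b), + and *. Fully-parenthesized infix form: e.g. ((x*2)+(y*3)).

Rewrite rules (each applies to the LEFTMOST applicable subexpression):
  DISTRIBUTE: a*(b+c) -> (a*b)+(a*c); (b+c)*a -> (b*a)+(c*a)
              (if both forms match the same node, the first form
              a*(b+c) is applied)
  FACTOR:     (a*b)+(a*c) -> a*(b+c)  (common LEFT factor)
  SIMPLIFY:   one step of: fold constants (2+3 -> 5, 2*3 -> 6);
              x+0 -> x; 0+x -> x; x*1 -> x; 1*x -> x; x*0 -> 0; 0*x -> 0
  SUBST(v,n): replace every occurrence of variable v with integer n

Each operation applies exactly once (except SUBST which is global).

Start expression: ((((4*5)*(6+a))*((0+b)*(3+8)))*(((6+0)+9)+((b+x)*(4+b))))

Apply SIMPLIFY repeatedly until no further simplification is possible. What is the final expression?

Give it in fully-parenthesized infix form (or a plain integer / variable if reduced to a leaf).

Start: ((((4*5)*(6+a))*((0+b)*(3+8)))*(((6+0)+9)+((b+x)*(4+b))))
Step 1: at LLL: (4*5) -> 20; overall: ((((4*5)*(6+a))*((0+b)*(3+8)))*(((6+0)+9)+((b+x)*(4+b)))) -> (((20*(6+a))*((0+b)*(3+8)))*(((6+0)+9)+((b+x)*(4+b))))
Step 2: at LRL: (0+b) -> b; overall: (((20*(6+a))*((0+b)*(3+8)))*(((6+0)+9)+((b+x)*(4+b)))) -> (((20*(6+a))*(b*(3+8)))*(((6+0)+9)+((b+x)*(4+b))))
Step 3: at LRR: (3+8) -> 11; overall: (((20*(6+a))*(b*(3+8)))*(((6+0)+9)+((b+x)*(4+b)))) -> (((20*(6+a))*(b*11))*(((6+0)+9)+((b+x)*(4+b))))
Step 4: at RLL: (6+0) -> 6; overall: (((20*(6+a))*(b*11))*(((6+0)+9)+((b+x)*(4+b)))) -> (((20*(6+a))*(b*11))*((6+9)+((b+x)*(4+b))))
Step 5: at RL: (6+9) -> 15; overall: (((20*(6+a))*(b*11))*((6+9)+((b+x)*(4+b)))) -> (((20*(6+a))*(b*11))*(15+((b+x)*(4+b))))
Fixed point: (((20*(6+a))*(b*11))*(15+((b+x)*(4+b))))

Answer: (((20*(6+a))*(b*11))*(15+((b+x)*(4+b))))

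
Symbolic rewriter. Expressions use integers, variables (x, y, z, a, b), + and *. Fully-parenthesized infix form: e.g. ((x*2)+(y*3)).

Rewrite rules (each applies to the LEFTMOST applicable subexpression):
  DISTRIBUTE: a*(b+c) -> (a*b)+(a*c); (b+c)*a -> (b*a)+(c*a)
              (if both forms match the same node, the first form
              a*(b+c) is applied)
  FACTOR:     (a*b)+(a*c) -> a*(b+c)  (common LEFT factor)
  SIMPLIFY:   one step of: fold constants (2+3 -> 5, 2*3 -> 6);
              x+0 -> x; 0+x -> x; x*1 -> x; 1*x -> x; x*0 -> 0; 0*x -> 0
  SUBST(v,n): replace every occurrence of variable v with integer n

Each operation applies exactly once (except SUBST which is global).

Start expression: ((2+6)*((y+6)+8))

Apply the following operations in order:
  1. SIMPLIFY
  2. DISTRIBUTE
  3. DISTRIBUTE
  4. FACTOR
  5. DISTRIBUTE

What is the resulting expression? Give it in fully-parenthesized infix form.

Start: ((2+6)*((y+6)+8))
Apply SIMPLIFY at L (target: (2+6)): ((2+6)*((y+6)+8)) -> (8*((y+6)+8))
Apply DISTRIBUTE at root (target: (8*((y+6)+8))): (8*((y+6)+8)) -> ((8*(y+6))+(8*8))
Apply DISTRIBUTE at L (target: (8*(y+6))): ((8*(y+6))+(8*8)) -> (((8*y)+(8*6))+(8*8))
Apply FACTOR at L (target: ((8*y)+(8*6))): (((8*y)+(8*6))+(8*8)) -> ((8*(y+6))+(8*8))
Apply DISTRIBUTE at L (target: (8*(y+6))): ((8*(y+6))+(8*8)) -> (((8*y)+(8*6))+(8*8))

Answer: (((8*y)+(8*6))+(8*8))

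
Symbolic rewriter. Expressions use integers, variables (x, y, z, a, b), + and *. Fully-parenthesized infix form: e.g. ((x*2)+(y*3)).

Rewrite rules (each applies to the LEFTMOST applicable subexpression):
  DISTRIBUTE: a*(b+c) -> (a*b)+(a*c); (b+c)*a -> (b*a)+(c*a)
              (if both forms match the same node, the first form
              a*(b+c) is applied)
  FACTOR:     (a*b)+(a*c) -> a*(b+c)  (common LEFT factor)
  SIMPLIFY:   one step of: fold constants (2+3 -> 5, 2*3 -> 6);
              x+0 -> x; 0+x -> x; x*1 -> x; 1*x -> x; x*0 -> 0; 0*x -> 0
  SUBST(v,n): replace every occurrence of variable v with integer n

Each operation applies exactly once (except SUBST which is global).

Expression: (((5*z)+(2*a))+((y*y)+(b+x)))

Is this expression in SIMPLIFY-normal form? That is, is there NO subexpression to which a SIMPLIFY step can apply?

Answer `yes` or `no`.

Expression: (((5*z)+(2*a))+((y*y)+(b+x)))
Scanning for simplifiable subexpressions (pre-order)...
  at root: (((5*z)+(2*a))+((y*y)+(b+x))) (not simplifiable)
  at L: ((5*z)+(2*a)) (not simplifiable)
  at LL: (5*z) (not simplifiable)
  at LR: (2*a) (not simplifiable)
  at R: ((y*y)+(b+x)) (not simplifiable)
  at RL: (y*y) (not simplifiable)
  at RR: (b+x) (not simplifiable)
Result: no simplifiable subexpression found -> normal form.

Answer: yes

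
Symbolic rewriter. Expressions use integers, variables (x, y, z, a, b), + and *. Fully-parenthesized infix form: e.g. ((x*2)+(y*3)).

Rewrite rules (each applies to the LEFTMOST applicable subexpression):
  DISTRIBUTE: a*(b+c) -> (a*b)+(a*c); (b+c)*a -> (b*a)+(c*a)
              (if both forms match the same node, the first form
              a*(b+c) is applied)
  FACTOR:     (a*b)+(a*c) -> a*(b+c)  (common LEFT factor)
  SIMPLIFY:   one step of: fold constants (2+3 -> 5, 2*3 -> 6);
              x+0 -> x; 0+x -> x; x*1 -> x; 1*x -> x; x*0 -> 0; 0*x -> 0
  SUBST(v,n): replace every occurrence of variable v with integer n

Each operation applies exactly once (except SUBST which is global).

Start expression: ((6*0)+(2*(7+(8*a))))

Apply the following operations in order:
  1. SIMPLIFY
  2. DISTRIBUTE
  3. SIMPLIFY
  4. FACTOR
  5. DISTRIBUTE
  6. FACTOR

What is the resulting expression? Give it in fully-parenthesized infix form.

Answer: (2*(7+(8*a)))

Derivation:
Start: ((6*0)+(2*(7+(8*a))))
Apply SIMPLIFY at L (target: (6*0)): ((6*0)+(2*(7+(8*a)))) -> (0+(2*(7+(8*a))))
Apply DISTRIBUTE at R (target: (2*(7+(8*a)))): (0+(2*(7+(8*a)))) -> (0+((2*7)+(2*(8*a))))
Apply SIMPLIFY at root (target: (0+((2*7)+(2*(8*a))))): (0+((2*7)+(2*(8*a)))) -> ((2*7)+(2*(8*a)))
Apply FACTOR at root (target: ((2*7)+(2*(8*a)))): ((2*7)+(2*(8*a))) -> (2*(7+(8*a)))
Apply DISTRIBUTE at root (target: (2*(7+(8*a)))): (2*(7+(8*a))) -> ((2*7)+(2*(8*a)))
Apply FACTOR at root (target: ((2*7)+(2*(8*a)))): ((2*7)+(2*(8*a))) -> (2*(7+(8*a)))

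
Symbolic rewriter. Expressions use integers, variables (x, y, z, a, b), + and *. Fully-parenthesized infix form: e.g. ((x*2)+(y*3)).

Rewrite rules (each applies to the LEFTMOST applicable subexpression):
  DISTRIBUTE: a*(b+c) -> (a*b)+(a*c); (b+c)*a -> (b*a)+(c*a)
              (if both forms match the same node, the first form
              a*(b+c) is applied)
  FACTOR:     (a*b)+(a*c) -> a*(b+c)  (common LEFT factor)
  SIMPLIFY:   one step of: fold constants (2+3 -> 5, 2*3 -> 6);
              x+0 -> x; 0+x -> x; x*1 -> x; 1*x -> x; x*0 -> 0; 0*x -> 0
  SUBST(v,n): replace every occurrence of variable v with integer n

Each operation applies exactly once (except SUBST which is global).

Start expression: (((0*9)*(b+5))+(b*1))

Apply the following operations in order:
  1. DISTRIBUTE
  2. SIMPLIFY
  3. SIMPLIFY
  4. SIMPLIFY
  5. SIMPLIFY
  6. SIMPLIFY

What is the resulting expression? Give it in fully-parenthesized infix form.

Start: (((0*9)*(b+5))+(b*1))
Apply DISTRIBUTE at L (target: ((0*9)*(b+5))): (((0*9)*(b+5))+(b*1)) -> ((((0*9)*b)+((0*9)*5))+(b*1))
Apply SIMPLIFY at LLL (target: (0*9)): ((((0*9)*b)+((0*9)*5))+(b*1)) -> (((0*b)+((0*9)*5))+(b*1))
Apply SIMPLIFY at LL (target: (0*b)): (((0*b)+((0*9)*5))+(b*1)) -> ((0+((0*9)*5))+(b*1))
Apply SIMPLIFY at L (target: (0+((0*9)*5))): ((0+((0*9)*5))+(b*1)) -> (((0*9)*5)+(b*1))
Apply SIMPLIFY at LL (target: (0*9)): (((0*9)*5)+(b*1)) -> ((0*5)+(b*1))
Apply SIMPLIFY at L (target: (0*5)): ((0*5)+(b*1)) -> (0+(b*1))

Answer: (0+(b*1))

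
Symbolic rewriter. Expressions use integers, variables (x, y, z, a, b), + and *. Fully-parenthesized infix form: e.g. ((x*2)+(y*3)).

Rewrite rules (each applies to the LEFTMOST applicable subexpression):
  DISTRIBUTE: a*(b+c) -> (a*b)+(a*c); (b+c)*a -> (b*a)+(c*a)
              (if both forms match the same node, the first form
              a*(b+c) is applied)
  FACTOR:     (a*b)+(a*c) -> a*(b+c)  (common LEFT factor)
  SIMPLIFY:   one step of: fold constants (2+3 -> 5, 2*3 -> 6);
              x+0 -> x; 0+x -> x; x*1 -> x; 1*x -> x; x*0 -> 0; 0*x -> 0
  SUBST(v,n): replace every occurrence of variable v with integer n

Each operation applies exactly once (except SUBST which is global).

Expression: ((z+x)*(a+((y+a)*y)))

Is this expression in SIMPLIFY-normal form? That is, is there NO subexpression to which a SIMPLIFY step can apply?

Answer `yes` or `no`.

Answer: yes

Derivation:
Expression: ((z+x)*(a+((y+a)*y)))
Scanning for simplifiable subexpressions (pre-order)...
  at root: ((z+x)*(a+((y+a)*y))) (not simplifiable)
  at L: (z+x) (not simplifiable)
  at R: (a+((y+a)*y)) (not simplifiable)
  at RR: ((y+a)*y) (not simplifiable)
  at RRL: (y+a) (not simplifiable)
Result: no simplifiable subexpression found -> normal form.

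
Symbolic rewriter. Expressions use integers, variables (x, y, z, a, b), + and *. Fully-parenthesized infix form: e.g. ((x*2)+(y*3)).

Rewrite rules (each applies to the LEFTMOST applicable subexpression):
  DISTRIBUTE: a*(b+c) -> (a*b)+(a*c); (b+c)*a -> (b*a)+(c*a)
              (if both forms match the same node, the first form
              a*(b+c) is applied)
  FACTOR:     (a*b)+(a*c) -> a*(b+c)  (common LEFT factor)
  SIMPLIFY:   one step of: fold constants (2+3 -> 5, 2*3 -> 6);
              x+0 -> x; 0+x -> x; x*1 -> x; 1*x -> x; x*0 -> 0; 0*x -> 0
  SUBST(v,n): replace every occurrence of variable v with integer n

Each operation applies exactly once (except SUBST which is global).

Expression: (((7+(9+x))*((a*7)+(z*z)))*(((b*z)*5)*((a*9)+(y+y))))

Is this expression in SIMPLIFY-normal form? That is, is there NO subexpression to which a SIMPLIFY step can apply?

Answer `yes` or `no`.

Answer: yes

Derivation:
Expression: (((7+(9+x))*((a*7)+(z*z)))*(((b*z)*5)*((a*9)+(y+y))))
Scanning for simplifiable subexpressions (pre-order)...
  at root: (((7+(9+x))*((a*7)+(z*z)))*(((b*z)*5)*((a*9)+(y+y)))) (not simplifiable)
  at L: ((7+(9+x))*((a*7)+(z*z))) (not simplifiable)
  at LL: (7+(9+x)) (not simplifiable)
  at LLR: (9+x) (not simplifiable)
  at LR: ((a*7)+(z*z)) (not simplifiable)
  at LRL: (a*7) (not simplifiable)
  at LRR: (z*z) (not simplifiable)
  at R: (((b*z)*5)*((a*9)+(y+y))) (not simplifiable)
  at RL: ((b*z)*5) (not simplifiable)
  at RLL: (b*z) (not simplifiable)
  at RR: ((a*9)+(y+y)) (not simplifiable)
  at RRL: (a*9) (not simplifiable)
  at RRR: (y+y) (not simplifiable)
Result: no simplifiable subexpression found -> normal form.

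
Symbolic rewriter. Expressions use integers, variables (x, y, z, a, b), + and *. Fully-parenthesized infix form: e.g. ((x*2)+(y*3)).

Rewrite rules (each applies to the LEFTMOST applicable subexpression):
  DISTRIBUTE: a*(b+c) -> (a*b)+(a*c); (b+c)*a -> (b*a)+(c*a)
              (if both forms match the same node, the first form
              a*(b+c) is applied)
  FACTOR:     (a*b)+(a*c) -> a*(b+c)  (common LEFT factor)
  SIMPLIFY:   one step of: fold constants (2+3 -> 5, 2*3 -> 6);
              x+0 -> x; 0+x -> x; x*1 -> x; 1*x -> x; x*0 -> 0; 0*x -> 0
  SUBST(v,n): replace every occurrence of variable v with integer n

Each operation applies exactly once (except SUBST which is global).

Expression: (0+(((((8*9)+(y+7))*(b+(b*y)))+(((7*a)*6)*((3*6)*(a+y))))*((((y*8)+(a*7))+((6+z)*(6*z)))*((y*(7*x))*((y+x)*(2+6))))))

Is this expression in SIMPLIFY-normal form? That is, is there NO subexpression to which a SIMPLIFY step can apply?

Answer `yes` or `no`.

Expression: (0+(((((8*9)+(y+7))*(b+(b*y)))+(((7*a)*6)*((3*6)*(a+y))))*((((y*8)+(a*7))+((6+z)*(6*z)))*((y*(7*x))*((y+x)*(2+6))))))
Scanning for simplifiable subexpressions (pre-order)...
  at root: (0+(((((8*9)+(y+7))*(b+(b*y)))+(((7*a)*6)*((3*6)*(a+y))))*((((y*8)+(a*7))+((6+z)*(6*z)))*((y*(7*x))*((y+x)*(2+6)))))) (SIMPLIFIABLE)
  at R: (((((8*9)+(y+7))*(b+(b*y)))+(((7*a)*6)*((3*6)*(a+y))))*((((y*8)+(a*7))+((6+z)*(6*z)))*((y*(7*x))*((y+x)*(2+6))))) (not simplifiable)
  at RL: ((((8*9)+(y+7))*(b+(b*y)))+(((7*a)*6)*((3*6)*(a+y)))) (not simplifiable)
  at RLL: (((8*9)+(y+7))*(b+(b*y))) (not simplifiable)
  at RLLL: ((8*9)+(y+7)) (not simplifiable)
  at RLLLL: (8*9) (SIMPLIFIABLE)
  at RLLLR: (y+7) (not simplifiable)
  at RLLR: (b+(b*y)) (not simplifiable)
  at RLLRR: (b*y) (not simplifiable)
  at RLR: (((7*a)*6)*((3*6)*(a+y))) (not simplifiable)
  at RLRL: ((7*a)*6) (not simplifiable)
  at RLRLL: (7*a) (not simplifiable)
  at RLRR: ((3*6)*(a+y)) (not simplifiable)
  at RLRRL: (3*6) (SIMPLIFIABLE)
  at RLRRR: (a+y) (not simplifiable)
  at RR: ((((y*8)+(a*7))+((6+z)*(6*z)))*((y*(7*x))*((y+x)*(2+6)))) (not simplifiable)
  at RRL: (((y*8)+(a*7))+((6+z)*(6*z))) (not simplifiable)
  at RRLL: ((y*8)+(a*7)) (not simplifiable)
  at RRLLL: (y*8) (not simplifiable)
  at RRLLR: (a*7) (not simplifiable)
  at RRLR: ((6+z)*(6*z)) (not simplifiable)
  at RRLRL: (6+z) (not simplifiable)
  at RRLRR: (6*z) (not simplifiable)
  at RRR: ((y*(7*x))*((y+x)*(2+6))) (not simplifiable)
  at RRRL: (y*(7*x)) (not simplifiable)
  at RRRLR: (7*x) (not simplifiable)
  at RRRR: ((y+x)*(2+6)) (not simplifiable)
  at RRRRL: (y+x) (not simplifiable)
  at RRRRR: (2+6) (SIMPLIFIABLE)
Found simplifiable subexpr at path root: (0+(((((8*9)+(y+7))*(b+(b*y)))+(((7*a)*6)*((3*6)*(a+y))))*((((y*8)+(a*7))+((6+z)*(6*z)))*((y*(7*x))*((y+x)*(2+6))))))
One SIMPLIFY step would give: (((((8*9)+(y+7))*(b+(b*y)))+(((7*a)*6)*((3*6)*(a+y))))*((((y*8)+(a*7))+((6+z)*(6*z)))*((y*(7*x))*((y+x)*(2+6)))))
-> NOT in normal form.

Answer: no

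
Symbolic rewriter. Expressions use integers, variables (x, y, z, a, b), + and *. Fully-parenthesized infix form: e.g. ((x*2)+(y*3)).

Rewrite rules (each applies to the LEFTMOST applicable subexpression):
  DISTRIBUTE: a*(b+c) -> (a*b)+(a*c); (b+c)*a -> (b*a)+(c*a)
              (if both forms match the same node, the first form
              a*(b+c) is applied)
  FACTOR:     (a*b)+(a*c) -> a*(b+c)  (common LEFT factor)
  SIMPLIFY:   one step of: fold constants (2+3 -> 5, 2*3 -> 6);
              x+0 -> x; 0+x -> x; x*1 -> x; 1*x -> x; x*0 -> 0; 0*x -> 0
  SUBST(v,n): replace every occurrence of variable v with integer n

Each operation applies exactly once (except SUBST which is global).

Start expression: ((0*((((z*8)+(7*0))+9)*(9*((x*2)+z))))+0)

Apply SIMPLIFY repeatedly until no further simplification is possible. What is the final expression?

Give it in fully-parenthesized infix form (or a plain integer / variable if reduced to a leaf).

Start: ((0*((((z*8)+(7*0))+9)*(9*((x*2)+z))))+0)
Step 1: at root: ((0*((((z*8)+(7*0))+9)*(9*((x*2)+z))))+0) -> (0*((((z*8)+(7*0))+9)*(9*((x*2)+z)))); overall: ((0*((((z*8)+(7*0))+9)*(9*((x*2)+z))))+0) -> (0*((((z*8)+(7*0))+9)*(9*((x*2)+z))))
Step 2: at root: (0*((((z*8)+(7*0))+9)*(9*((x*2)+z)))) -> 0; overall: (0*((((z*8)+(7*0))+9)*(9*((x*2)+z)))) -> 0
Fixed point: 0

Answer: 0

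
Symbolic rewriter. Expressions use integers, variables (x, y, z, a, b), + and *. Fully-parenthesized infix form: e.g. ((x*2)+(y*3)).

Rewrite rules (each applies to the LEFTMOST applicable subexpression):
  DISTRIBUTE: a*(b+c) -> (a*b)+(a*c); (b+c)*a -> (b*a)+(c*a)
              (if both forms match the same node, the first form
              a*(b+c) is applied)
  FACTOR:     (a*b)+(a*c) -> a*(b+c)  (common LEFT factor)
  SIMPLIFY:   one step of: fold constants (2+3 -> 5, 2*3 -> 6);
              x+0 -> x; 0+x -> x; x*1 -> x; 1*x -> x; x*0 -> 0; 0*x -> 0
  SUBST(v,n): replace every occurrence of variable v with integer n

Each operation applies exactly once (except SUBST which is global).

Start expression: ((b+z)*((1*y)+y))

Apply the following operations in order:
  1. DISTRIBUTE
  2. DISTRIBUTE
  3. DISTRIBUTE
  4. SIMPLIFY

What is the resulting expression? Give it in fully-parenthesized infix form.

Answer: (((b*y)+(z*(1*y)))+((b*y)+(z*y)))

Derivation:
Start: ((b+z)*((1*y)+y))
Apply DISTRIBUTE at root (target: ((b+z)*((1*y)+y))): ((b+z)*((1*y)+y)) -> (((b+z)*(1*y))+((b+z)*y))
Apply DISTRIBUTE at L (target: ((b+z)*(1*y))): (((b+z)*(1*y))+((b+z)*y)) -> (((b*(1*y))+(z*(1*y)))+((b+z)*y))
Apply DISTRIBUTE at R (target: ((b+z)*y)): (((b*(1*y))+(z*(1*y)))+((b+z)*y)) -> (((b*(1*y))+(z*(1*y)))+((b*y)+(z*y)))
Apply SIMPLIFY at LLR (target: (1*y)): (((b*(1*y))+(z*(1*y)))+((b*y)+(z*y))) -> (((b*y)+(z*(1*y)))+((b*y)+(z*y)))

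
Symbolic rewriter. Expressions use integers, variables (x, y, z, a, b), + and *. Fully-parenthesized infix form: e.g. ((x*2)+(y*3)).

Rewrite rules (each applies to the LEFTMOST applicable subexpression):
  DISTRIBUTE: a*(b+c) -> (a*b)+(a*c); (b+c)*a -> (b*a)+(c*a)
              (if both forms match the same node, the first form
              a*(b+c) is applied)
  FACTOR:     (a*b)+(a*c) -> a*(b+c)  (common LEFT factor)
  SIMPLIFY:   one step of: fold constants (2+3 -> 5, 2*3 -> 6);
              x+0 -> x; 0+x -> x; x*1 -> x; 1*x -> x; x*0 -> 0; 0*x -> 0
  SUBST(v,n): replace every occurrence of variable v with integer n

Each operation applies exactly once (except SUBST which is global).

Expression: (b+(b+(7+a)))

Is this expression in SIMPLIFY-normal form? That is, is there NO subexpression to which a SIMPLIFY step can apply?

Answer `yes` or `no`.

Answer: yes

Derivation:
Expression: (b+(b+(7+a)))
Scanning for simplifiable subexpressions (pre-order)...
  at root: (b+(b+(7+a))) (not simplifiable)
  at R: (b+(7+a)) (not simplifiable)
  at RR: (7+a) (not simplifiable)
Result: no simplifiable subexpression found -> normal form.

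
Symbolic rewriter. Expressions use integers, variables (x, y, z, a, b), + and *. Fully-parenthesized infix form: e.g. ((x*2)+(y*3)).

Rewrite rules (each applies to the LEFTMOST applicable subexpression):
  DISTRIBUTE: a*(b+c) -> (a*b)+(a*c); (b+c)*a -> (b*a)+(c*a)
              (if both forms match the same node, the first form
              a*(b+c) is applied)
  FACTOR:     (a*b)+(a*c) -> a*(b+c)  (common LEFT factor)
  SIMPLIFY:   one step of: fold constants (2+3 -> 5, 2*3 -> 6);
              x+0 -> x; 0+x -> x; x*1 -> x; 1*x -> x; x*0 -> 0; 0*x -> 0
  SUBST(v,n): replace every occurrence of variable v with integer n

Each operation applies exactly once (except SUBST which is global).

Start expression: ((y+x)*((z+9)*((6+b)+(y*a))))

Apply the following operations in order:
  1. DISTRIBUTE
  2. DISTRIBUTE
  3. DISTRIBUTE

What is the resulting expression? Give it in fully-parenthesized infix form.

Start: ((y+x)*((z+9)*((6+b)+(y*a))))
Apply DISTRIBUTE at root (target: ((y+x)*((z+9)*((6+b)+(y*a))))): ((y+x)*((z+9)*((6+b)+(y*a)))) -> ((y*((z+9)*((6+b)+(y*a))))+(x*((z+9)*((6+b)+(y*a)))))
Apply DISTRIBUTE at LR (target: ((z+9)*((6+b)+(y*a)))): ((y*((z+9)*((6+b)+(y*a))))+(x*((z+9)*((6+b)+(y*a))))) -> ((y*(((z+9)*(6+b))+((z+9)*(y*a))))+(x*((z+9)*((6+b)+(y*a)))))
Apply DISTRIBUTE at L (target: (y*(((z+9)*(6+b))+((z+9)*(y*a))))): ((y*(((z+9)*(6+b))+((z+9)*(y*a))))+(x*((z+9)*((6+b)+(y*a))))) -> (((y*((z+9)*(6+b)))+(y*((z+9)*(y*a))))+(x*((z+9)*((6+b)+(y*a)))))

Answer: (((y*((z+9)*(6+b)))+(y*((z+9)*(y*a))))+(x*((z+9)*((6+b)+(y*a)))))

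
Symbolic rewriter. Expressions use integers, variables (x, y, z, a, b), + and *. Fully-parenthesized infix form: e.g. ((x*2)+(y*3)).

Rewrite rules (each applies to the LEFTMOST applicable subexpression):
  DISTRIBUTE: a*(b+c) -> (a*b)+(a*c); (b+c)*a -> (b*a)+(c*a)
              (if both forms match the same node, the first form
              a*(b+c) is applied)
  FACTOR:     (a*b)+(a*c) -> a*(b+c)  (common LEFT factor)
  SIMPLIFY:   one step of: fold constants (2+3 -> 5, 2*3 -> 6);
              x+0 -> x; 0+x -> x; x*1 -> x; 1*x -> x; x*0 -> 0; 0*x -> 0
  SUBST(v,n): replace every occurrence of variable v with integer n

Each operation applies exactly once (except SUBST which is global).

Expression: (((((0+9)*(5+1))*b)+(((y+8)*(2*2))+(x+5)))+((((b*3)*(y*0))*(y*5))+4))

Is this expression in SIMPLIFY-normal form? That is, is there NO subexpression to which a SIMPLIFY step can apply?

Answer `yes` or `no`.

Answer: no

Derivation:
Expression: (((((0+9)*(5+1))*b)+(((y+8)*(2*2))+(x+5)))+((((b*3)*(y*0))*(y*5))+4))
Scanning for simplifiable subexpressions (pre-order)...
  at root: (((((0+9)*(5+1))*b)+(((y+8)*(2*2))+(x+5)))+((((b*3)*(y*0))*(y*5))+4)) (not simplifiable)
  at L: ((((0+9)*(5+1))*b)+(((y+8)*(2*2))+(x+5))) (not simplifiable)
  at LL: (((0+9)*(5+1))*b) (not simplifiable)
  at LLL: ((0+9)*(5+1)) (not simplifiable)
  at LLLL: (0+9) (SIMPLIFIABLE)
  at LLLR: (5+1) (SIMPLIFIABLE)
  at LR: (((y+8)*(2*2))+(x+5)) (not simplifiable)
  at LRL: ((y+8)*(2*2)) (not simplifiable)
  at LRLL: (y+8) (not simplifiable)
  at LRLR: (2*2) (SIMPLIFIABLE)
  at LRR: (x+5) (not simplifiable)
  at R: ((((b*3)*(y*0))*(y*5))+4) (not simplifiable)
  at RL: (((b*3)*(y*0))*(y*5)) (not simplifiable)
  at RLL: ((b*3)*(y*0)) (not simplifiable)
  at RLLL: (b*3) (not simplifiable)
  at RLLR: (y*0) (SIMPLIFIABLE)
  at RLR: (y*5) (not simplifiable)
Found simplifiable subexpr at path LLLL: (0+9)
One SIMPLIFY step would give: ((((9*(5+1))*b)+(((y+8)*(2*2))+(x+5)))+((((b*3)*(y*0))*(y*5))+4))
-> NOT in normal form.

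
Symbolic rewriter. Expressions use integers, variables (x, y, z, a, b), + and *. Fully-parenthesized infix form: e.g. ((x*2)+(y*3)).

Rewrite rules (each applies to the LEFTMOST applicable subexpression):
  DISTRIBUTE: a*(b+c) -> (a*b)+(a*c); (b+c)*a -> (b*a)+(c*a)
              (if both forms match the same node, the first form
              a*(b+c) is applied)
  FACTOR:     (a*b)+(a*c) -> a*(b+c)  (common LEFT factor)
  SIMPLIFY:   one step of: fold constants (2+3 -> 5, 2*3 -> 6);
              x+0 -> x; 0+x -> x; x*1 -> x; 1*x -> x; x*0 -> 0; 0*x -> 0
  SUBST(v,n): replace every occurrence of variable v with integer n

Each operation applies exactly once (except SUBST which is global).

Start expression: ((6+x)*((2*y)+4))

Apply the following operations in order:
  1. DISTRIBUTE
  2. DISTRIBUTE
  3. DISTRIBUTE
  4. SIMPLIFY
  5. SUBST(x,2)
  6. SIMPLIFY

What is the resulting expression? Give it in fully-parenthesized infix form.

Answer: (((6*(2*y))+(2*(2*y)))+(24+8))

Derivation:
Start: ((6+x)*((2*y)+4))
Apply DISTRIBUTE at root (target: ((6+x)*((2*y)+4))): ((6+x)*((2*y)+4)) -> (((6+x)*(2*y))+((6+x)*4))
Apply DISTRIBUTE at L (target: ((6+x)*(2*y))): (((6+x)*(2*y))+((6+x)*4)) -> (((6*(2*y))+(x*(2*y)))+((6+x)*4))
Apply DISTRIBUTE at R (target: ((6+x)*4)): (((6*(2*y))+(x*(2*y)))+((6+x)*4)) -> (((6*(2*y))+(x*(2*y)))+((6*4)+(x*4)))
Apply SIMPLIFY at RL (target: (6*4)): (((6*(2*y))+(x*(2*y)))+((6*4)+(x*4))) -> (((6*(2*y))+(x*(2*y)))+(24+(x*4)))
Apply SUBST(x,2): (((6*(2*y))+(x*(2*y)))+(24+(x*4))) -> (((6*(2*y))+(2*(2*y)))+(24+(2*4)))
Apply SIMPLIFY at RR (target: (2*4)): (((6*(2*y))+(2*(2*y)))+(24+(2*4))) -> (((6*(2*y))+(2*(2*y)))+(24+8))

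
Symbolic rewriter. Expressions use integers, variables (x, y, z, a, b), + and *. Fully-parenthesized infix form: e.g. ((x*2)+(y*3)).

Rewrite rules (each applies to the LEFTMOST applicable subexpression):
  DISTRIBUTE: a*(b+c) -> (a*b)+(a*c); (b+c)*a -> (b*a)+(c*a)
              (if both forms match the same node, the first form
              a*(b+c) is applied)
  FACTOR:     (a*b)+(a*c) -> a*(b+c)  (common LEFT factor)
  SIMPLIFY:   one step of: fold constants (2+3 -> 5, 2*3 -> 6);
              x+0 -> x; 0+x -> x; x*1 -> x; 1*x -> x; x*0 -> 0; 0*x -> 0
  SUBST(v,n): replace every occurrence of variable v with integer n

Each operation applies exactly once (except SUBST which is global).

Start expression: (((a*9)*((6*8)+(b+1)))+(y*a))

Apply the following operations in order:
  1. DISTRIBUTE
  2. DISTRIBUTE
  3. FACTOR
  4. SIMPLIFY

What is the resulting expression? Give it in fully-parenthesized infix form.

Start: (((a*9)*((6*8)+(b+1)))+(y*a))
Apply DISTRIBUTE at L (target: ((a*9)*((6*8)+(b+1)))): (((a*9)*((6*8)+(b+1)))+(y*a)) -> ((((a*9)*(6*8))+((a*9)*(b+1)))+(y*a))
Apply DISTRIBUTE at LR (target: ((a*9)*(b+1))): ((((a*9)*(6*8))+((a*9)*(b+1)))+(y*a)) -> ((((a*9)*(6*8))+(((a*9)*b)+((a*9)*1)))+(y*a))
Apply FACTOR at LR (target: (((a*9)*b)+((a*9)*1))): ((((a*9)*(6*8))+(((a*9)*b)+((a*9)*1)))+(y*a)) -> ((((a*9)*(6*8))+((a*9)*(b+1)))+(y*a))
Apply SIMPLIFY at LLR (target: (6*8)): ((((a*9)*(6*8))+((a*9)*(b+1)))+(y*a)) -> ((((a*9)*48)+((a*9)*(b+1)))+(y*a))

Answer: ((((a*9)*48)+((a*9)*(b+1)))+(y*a))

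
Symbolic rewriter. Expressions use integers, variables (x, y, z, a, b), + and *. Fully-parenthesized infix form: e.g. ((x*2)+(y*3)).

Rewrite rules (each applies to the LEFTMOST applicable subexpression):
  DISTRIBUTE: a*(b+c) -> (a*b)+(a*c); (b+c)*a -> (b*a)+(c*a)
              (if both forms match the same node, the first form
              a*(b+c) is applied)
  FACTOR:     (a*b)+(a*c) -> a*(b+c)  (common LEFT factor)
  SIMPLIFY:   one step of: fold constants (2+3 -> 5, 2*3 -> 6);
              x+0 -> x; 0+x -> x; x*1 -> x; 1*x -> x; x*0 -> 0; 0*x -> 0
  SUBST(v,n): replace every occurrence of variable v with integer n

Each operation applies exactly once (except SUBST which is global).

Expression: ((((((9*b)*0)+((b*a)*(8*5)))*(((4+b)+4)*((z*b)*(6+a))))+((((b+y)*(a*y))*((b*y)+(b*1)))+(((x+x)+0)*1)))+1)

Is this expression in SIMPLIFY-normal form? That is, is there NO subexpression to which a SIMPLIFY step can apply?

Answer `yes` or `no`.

Answer: no

Derivation:
Expression: ((((((9*b)*0)+((b*a)*(8*5)))*(((4+b)+4)*((z*b)*(6+a))))+((((b+y)*(a*y))*((b*y)+(b*1)))+(((x+x)+0)*1)))+1)
Scanning for simplifiable subexpressions (pre-order)...
  at root: ((((((9*b)*0)+((b*a)*(8*5)))*(((4+b)+4)*((z*b)*(6+a))))+((((b+y)*(a*y))*((b*y)+(b*1)))+(((x+x)+0)*1)))+1) (not simplifiable)
  at L: (((((9*b)*0)+((b*a)*(8*5)))*(((4+b)+4)*((z*b)*(6+a))))+((((b+y)*(a*y))*((b*y)+(b*1)))+(((x+x)+0)*1))) (not simplifiable)
  at LL: ((((9*b)*0)+((b*a)*(8*5)))*(((4+b)+4)*((z*b)*(6+a)))) (not simplifiable)
  at LLL: (((9*b)*0)+((b*a)*(8*5))) (not simplifiable)
  at LLLL: ((9*b)*0) (SIMPLIFIABLE)
  at LLLLL: (9*b) (not simplifiable)
  at LLLR: ((b*a)*(8*5)) (not simplifiable)
  at LLLRL: (b*a) (not simplifiable)
  at LLLRR: (8*5) (SIMPLIFIABLE)
  at LLR: (((4+b)+4)*((z*b)*(6+a))) (not simplifiable)
  at LLRL: ((4+b)+4) (not simplifiable)
  at LLRLL: (4+b) (not simplifiable)
  at LLRR: ((z*b)*(6+a)) (not simplifiable)
  at LLRRL: (z*b) (not simplifiable)
  at LLRRR: (6+a) (not simplifiable)
  at LR: ((((b+y)*(a*y))*((b*y)+(b*1)))+(((x+x)+0)*1)) (not simplifiable)
  at LRL: (((b+y)*(a*y))*((b*y)+(b*1))) (not simplifiable)
  at LRLL: ((b+y)*(a*y)) (not simplifiable)
  at LRLLL: (b+y) (not simplifiable)
  at LRLLR: (a*y) (not simplifiable)
  at LRLR: ((b*y)+(b*1)) (not simplifiable)
  at LRLRL: (b*y) (not simplifiable)
  at LRLRR: (b*1) (SIMPLIFIABLE)
  at LRR: (((x+x)+0)*1) (SIMPLIFIABLE)
  at LRRL: ((x+x)+0) (SIMPLIFIABLE)
  at LRRLL: (x+x) (not simplifiable)
Found simplifiable subexpr at path LLLL: ((9*b)*0)
One SIMPLIFY step would give: ((((0+((b*a)*(8*5)))*(((4+b)+4)*((z*b)*(6+a))))+((((b+y)*(a*y))*((b*y)+(b*1)))+(((x+x)+0)*1)))+1)
-> NOT in normal form.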